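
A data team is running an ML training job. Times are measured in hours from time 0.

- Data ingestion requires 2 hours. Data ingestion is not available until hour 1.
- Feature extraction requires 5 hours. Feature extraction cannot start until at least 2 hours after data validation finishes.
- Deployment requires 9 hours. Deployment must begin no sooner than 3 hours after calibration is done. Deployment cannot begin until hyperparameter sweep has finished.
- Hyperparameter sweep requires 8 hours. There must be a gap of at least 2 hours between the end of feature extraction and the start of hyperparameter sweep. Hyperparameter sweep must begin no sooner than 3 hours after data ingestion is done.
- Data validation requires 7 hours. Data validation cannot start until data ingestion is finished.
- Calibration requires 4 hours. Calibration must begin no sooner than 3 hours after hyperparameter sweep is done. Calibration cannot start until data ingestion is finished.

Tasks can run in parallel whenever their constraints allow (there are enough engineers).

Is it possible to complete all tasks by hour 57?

Yes

Data ingestion cannot begin until its own release at hour 1. It runs from hour 1 to 1 + 2 = hour 3.
Data validation waits on data ingestion (finishes hour 3), so it starts at hour 3 and finishes at 3 + 7 = hour 10.
Feature extraction cannot begin until data validation (finishes hour 10, plus 2-hour gap → hour 12). It runs from hour 12 to 12 + 5 = hour 17.
Hyperparameter sweep cannot start until feature extraction (finishes hour 17, plus 2-hour gap → hour 19); data ingestion (finishes hour 3, plus 3-hour gap → hour 6). The controlling bound is hour 19, so hyperparameter sweep finishes at 19 + 8 = hour 27.
Calibration cannot start until hyperparameter sweep (finishes hour 27, plus 3-hour gap → hour 30); data ingestion (finishes hour 3). The controlling bound is hour 30, so calibration finishes at 30 + 4 = hour 34.
Deployment has to wait for calibration (finishes hour 34, plus 3-hour gap → hour 37); hyperparameter sweep (finishes hour 27). The latest of these is hour 37, so deployment runs hour 37 to 37 + 9 = hour 46.
Every task is finished by hour 46, which is no later than the deadline of 57, so the schedule is feasible.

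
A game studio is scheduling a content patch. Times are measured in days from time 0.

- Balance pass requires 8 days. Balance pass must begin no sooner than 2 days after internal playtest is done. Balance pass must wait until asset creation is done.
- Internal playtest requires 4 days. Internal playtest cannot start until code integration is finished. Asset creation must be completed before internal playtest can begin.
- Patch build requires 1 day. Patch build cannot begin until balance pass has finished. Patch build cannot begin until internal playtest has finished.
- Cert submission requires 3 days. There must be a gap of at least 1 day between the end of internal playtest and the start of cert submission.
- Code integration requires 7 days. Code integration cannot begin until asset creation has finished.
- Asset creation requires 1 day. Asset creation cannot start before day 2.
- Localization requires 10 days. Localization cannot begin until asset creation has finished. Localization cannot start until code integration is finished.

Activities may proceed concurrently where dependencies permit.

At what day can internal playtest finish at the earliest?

Asset creation waits on its own release at day 2, so it starts at day 2 and finishes at 2 + 1 = day 3.
Code integration cannot begin until asset creation (finishes day 3). It runs from day 3 to 3 + 7 = day 10.
Internal playtest needs all of code integration (finishes day 10); asset creation (finishes day 3). That puts its earliest start at day 10; it finishes at 10 + 4 = day 14.

14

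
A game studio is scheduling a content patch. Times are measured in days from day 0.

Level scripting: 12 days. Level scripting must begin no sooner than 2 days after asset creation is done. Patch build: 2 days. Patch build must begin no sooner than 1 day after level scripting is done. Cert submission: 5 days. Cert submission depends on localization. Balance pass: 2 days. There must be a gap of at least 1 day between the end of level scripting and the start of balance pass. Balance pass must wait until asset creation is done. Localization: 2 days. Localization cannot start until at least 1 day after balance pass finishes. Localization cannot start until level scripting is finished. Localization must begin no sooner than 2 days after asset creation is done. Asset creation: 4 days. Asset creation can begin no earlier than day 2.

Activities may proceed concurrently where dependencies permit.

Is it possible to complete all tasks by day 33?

Yes

Asset creation cannot begin until its own release at day 2. It runs from day 2 to 2 + 4 = day 6.
After asset creation (finishes day 6, plus 2-day gap → day 8), level scripting can start at day 8 and finishes at day 20.
Patch build cannot begin until level scripting (finishes day 20, plus 1-day gap → day 21). It runs from day 21 to 21 + 2 = day 23.
Balance pass needs all of level scripting (finishes day 20, plus 1-day gap → day 21); asset creation (finishes day 6). That puts its earliest start at day 21; it finishes at 21 + 2 = day 23.
Localization needs all of balance pass (finishes day 23, plus 1-day gap → day 24); level scripting (finishes day 20); asset creation (finishes day 6, plus 2-day gap → day 8). That puts its earliest start at day 24; it finishes at 24 + 2 = day 26.
Cert submission cannot begin until localization (finishes day 26). It runs from day 26 to 26 + 5 = day 31.
Every task is finished by day 31, which is no later than the deadline of 33, so the schedule is feasible.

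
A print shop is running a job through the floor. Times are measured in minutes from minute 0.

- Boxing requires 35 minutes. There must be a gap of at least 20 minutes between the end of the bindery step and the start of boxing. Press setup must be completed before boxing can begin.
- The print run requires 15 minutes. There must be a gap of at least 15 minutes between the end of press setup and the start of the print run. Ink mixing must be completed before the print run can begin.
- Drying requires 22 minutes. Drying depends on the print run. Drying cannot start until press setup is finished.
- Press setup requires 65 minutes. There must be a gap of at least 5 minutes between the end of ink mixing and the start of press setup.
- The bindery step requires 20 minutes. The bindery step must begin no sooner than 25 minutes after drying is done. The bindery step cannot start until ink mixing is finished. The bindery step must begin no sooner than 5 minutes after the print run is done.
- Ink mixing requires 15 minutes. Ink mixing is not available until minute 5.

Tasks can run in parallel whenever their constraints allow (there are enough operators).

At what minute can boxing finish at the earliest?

242

Ink mixing waits on its own release at minute 5, so it starts at minute 5 and finishes at 5 + 15 = minute 20.
Press setup waits on ink mixing (finishes minute 20, plus 5-minute gap → minute 25), so it starts at minute 25 and finishes at 25 + 65 = minute 90.
The print run needs all of press setup (finishes minute 90, plus 15-minute gap → minute 105); ink mixing (finishes minute 20). That puts its earliest start at minute 105; it finishes at 105 + 15 = minute 120.
Drying needs all of the print run (finishes minute 120); press setup (finishes minute 90). That puts its earliest start at minute 120; it finishes at 120 + 22 = minute 142.
The bindery step needs all of drying (finishes minute 142, plus 25-minute gap → minute 167); ink mixing (finishes minute 20); the print run (finishes minute 120, plus 5-minute gap → minute 125). That puts its earliest start at minute 167; it finishes at 167 + 20 = minute 187.
Boxing has to wait for the bindery step (finishes minute 187, plus 20-minute gap → minute 207); press setup (finishes minute 90). The latest of these is minute 207, so boxing runs minute 207 to 207 + 35 = minute 242.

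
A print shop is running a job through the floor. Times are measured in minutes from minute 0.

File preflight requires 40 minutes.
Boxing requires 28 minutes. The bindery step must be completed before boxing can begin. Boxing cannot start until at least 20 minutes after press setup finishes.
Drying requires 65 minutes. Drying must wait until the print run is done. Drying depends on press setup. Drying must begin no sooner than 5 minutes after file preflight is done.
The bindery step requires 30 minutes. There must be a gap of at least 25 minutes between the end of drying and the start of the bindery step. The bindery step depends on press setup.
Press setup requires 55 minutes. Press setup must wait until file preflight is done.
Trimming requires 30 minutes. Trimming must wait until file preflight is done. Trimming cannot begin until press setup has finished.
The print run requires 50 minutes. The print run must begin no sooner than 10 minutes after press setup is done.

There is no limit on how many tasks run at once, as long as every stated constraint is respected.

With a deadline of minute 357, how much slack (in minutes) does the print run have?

54

Nothing blocks file preflight, so it runs from minute 0 to minute 40.
After file preflight (finishes minute 40), press setup can start at minute 40 and finishes at minute 95.
The print run waits on press setup (finishes minute 95, plus 10-minute gap → minute 105), so it starts at minute 105 and finishes at 105 + 50 = minute 155.

Working backward from the deadline:
Nothing follows boxing; the deadline of minute 357 is its only limit. It must start by 357 − 28 = minute 329.
The bindery step feeds into boxing (must start by minute 329); so the bindery step must finish by minute 329 and therefore start by minute 299.
Since the bindery step (must start by minute 299, minus 25-minute gap → minute 274) depends on it, drying must finish by minute 274. Backing off its 65-minute duration gives a latest start of minute 209.
The print run must finish before drying (must start by minute 209). With a 50-minute duration, the print run must start by 209 − 50 = minute 159.
So the print run can start as early as minute 105 and as late as minute 159, giving 159 − 105 = 54 minutes of slack.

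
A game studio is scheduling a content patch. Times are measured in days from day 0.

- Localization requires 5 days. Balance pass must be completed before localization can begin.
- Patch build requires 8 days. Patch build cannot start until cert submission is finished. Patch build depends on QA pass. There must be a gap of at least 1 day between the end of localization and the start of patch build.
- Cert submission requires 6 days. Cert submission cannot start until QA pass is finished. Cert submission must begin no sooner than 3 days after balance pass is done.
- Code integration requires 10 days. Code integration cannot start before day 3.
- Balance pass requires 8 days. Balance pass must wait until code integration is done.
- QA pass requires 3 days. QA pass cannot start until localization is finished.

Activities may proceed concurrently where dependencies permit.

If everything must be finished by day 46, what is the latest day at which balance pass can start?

To finish by day 46, patch build (duration 8) must start no later than day 38.
Cert submission must finish before patch build (must start by day 38). With a 6-day duration, cert submission must start by 38 − 6 = day 32.
For QA pass: cert submission (must start by day 32); patch build (must start by day 38). The most restrictive is day 32; with a 3-day duration, QA pass must start by day 29.
Localization has several dependents: QA pass (must start by day 29); patch build (must start by day 38, minus 1-day gap → day 37). The earliest of those limits is day 29, so localization must start by 29 − 5 = day 24.
Balance pass must finish in time for localization (must start by day 24); cert submission (must start by day 32, minus 3-day gap → day 29). The tightest is day 24, so balance pass must start by 24 − 8 = day 16.

16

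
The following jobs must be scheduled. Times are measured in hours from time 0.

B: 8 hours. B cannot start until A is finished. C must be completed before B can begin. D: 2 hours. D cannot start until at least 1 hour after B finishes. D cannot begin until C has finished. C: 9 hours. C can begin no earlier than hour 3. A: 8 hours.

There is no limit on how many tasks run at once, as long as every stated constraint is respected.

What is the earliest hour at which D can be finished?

C waits on its own release at hour 3, so it starts at hour 3 and finishes at 3 + 9 = hour 12.
A has no prerequisites, so it starts at hour 0 and finishes at hour 8.
B cannot start until A (finishes hour 8); C (finishes hour 12). The controlling bound is hour 12, so B finishes at 12 + 8 = hour 20.
D has to wait for B (finishes hour 20, plus 1-hour gap → hour 21); C (finishes hour 12). The latest of these is hour 21, so D runs hour 21 to 21 + 2 = hour 23.

23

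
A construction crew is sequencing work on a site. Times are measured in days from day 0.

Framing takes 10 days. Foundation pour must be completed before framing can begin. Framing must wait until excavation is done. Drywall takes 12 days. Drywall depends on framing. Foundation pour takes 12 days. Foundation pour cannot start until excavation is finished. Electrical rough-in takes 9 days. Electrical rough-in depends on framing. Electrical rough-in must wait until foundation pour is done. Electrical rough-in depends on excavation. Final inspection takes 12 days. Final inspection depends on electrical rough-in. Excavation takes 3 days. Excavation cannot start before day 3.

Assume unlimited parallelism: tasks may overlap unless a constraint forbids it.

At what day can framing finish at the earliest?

28

After its own release at day 3, excavation can start at day 3 and finishes at day 6.
Foundation pour waits on excavation (finishes day 6), so it starts at day 6 and finishes at 6 + 12 = day 18.
Framing cannot start until foundation pour (finishes day 18); excavation (finishes day 6). The controlling bound is day 18, so framing finishes at 18 + 10 = day 28.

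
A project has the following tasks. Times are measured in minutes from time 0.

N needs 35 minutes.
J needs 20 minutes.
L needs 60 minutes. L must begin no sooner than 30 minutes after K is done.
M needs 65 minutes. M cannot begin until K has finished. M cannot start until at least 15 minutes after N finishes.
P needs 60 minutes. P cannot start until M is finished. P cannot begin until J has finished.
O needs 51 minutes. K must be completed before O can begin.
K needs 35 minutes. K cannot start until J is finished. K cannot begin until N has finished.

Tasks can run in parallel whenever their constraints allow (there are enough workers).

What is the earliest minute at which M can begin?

70

Nothing blocks N, so it runs from minute 0 to minute 35.
Nothing blocks J, so it runs from minute 0 to minute 20.
K needs all of J (finishes minute 20); N (finishes minute 35). That puts its earliest start at minute 35; it finishes at 35 + 35 = minute 70.
M waits on K (finishes minute 70); N (finishes minute 35, plus 15-minute gap → minute 50). The latest of these is minute 70, which is the earliest M can start.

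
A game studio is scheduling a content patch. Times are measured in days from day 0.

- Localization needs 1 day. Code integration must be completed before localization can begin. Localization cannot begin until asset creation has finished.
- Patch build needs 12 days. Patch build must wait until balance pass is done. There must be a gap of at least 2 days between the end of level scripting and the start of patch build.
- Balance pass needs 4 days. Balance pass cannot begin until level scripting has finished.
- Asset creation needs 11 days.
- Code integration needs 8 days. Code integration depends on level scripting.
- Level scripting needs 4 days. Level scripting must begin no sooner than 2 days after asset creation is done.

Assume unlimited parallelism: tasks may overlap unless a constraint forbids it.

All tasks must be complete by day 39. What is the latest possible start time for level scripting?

To finish by day 39, localization (duration 1) must start no later than day 38.
Code integration must finish before localization (must start by day 38). With an 8-day duration, code integration must start by 38 − 8 = day 30.
Patch build has no dependents, so it just needs to finish by day 39. Starting by 39 − 12 = day 27 achieves that.
Balance pass has to be done before patch build (must start by day 27). That means finishing by day 27, i.e. starting by 27 − 4 = day 23.
Level scripting must finish in time for code integration (must start by day 30); balance pass (must start by day 23); patch build (must start by day 27, minus 2-day gap → day 25). The tightest is day 23, so level scripting must start by 23 − 4 = day 19.

19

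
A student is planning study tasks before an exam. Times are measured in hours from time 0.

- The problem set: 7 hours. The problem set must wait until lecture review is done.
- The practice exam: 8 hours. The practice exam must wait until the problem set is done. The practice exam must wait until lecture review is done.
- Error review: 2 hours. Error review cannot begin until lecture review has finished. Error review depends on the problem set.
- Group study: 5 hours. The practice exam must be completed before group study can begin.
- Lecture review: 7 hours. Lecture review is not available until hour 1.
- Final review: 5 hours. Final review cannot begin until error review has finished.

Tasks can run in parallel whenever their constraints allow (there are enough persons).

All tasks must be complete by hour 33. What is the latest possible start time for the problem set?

13

Group study must finish by hour 33; it takes 5 hours, so it must start by 33 − 5 = hour 28.
The practice exam has to be done before group study (must start by hour 28). That means finishing by hour 28, i.e. starting by 28 − 8 = hour 20.
Final review must finish by hour 33; it takes 5 hours, so it must start by 33 − 5 = hour 28.
Since final review (must start by hour 28) depends on it, error review must finish by hour 28. Backing off its 2-hour duration gives a latest start of hour 26.
For the problem set: the practice exam (must start by hour 20); error review (must start by hour 26). The most restrictive is hour 20; with a 7-hour duration, the problem set must start by hour 13.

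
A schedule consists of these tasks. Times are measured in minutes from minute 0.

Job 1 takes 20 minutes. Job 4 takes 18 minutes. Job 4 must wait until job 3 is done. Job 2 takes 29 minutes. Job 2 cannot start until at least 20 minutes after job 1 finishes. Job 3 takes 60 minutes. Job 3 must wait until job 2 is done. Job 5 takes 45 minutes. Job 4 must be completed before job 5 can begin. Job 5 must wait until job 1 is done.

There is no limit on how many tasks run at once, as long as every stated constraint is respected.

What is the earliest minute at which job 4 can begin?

129

Nothing blocks job 1, so it runs from minute 0 to minute 20.
After job 1 (finishes minute 20, plus 20-minute gap → minute 40), job 2 can start at minute 40 and finishes at minute 69.
Job 3 waits on job 2 (finishes minute 69), so it starts at minute 69 and finishes at 69 + 60 = minute 129.
Job 4 waits on job 3 (finishes minute 129), so the earliest it can start is minute 129.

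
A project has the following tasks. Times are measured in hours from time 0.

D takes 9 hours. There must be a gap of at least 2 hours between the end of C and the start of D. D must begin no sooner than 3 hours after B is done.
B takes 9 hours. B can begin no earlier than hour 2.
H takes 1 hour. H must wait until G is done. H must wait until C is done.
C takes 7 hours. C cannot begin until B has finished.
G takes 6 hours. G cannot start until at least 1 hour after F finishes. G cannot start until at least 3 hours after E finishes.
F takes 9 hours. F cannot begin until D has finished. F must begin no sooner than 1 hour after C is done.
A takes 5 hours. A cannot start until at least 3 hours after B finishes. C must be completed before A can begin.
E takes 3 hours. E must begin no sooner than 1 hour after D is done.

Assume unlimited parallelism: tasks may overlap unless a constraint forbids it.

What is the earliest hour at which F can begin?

B cannot begin until its own release at hour 2. It runs from hour 2 to 2 + 9 = hour 11.
C cannot begin until B (finishes hour 11). It runs from hour 11 to 11 + 7 = hour 18.
For D: C (finishes hour 18, plus 2-hour gap → hour 20); B (finishes hour 11, plus 3-hour gap → hour 14). Taking the maximum gives a start of hour 20, and it finishes at 20 + 9 = hour 29.
F waits on D (finishes hour 29); C (finishes hour 18, plus 1-hour gap → hour 19). The latest of these is hour 29, which is the earliest F can start.

29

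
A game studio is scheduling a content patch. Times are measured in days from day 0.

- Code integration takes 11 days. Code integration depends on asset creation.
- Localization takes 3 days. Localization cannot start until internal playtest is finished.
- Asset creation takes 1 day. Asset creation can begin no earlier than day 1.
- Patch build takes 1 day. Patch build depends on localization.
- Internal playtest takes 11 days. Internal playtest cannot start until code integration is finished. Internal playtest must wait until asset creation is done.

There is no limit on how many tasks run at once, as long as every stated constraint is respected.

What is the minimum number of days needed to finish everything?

28

After its own release at day 1, asset creation can start at day 1 and finishes at day 2.
After asset creation (finishes day 2), code integration can start at day 2 and finishes at day 13.
Internal playtest has to wait for code integration (finishes day 13); asset creation (finishes day 2). The latest of these is day 13, so internal playtest runs day 13 to 13 + 11 = day 24.
After internal playtest (finishes day 24), localization can start at day 24 and finishes at day 27.
Patch build cannot begin until localization (finishes day 27). It runs from day 27 to 27 + 1 = day 28.
All tasks are finished once the last one completes. Finish times: Asset creation at 2, Code integration at 13, Internal playtest at 24, Localization at 27, Patch build at 28. The latest is day 28.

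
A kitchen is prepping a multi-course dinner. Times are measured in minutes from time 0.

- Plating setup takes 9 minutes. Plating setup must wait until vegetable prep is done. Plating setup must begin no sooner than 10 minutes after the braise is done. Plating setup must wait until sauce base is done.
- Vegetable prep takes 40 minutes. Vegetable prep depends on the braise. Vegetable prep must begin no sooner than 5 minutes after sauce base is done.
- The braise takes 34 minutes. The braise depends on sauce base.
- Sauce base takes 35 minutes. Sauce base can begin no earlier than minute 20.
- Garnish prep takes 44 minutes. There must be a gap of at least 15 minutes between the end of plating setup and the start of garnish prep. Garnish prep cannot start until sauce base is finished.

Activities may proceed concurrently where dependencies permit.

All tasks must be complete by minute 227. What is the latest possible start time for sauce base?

Garnish prep must finish by minute 227; it takes 44 minutes, so it must start by 227 − 44 = minute 183.
Plating setup must finish before garnish prep (must start by minute 183, minus 15-minute gap → minute 168). With a 9-minute duration, plating setup must start by 168 − 9 = minute 159.
Vegetable prep must finish before plating setup (must start by minute 159). With a 40-minute duration, vegetable prep must start by 159 − 40 = minute 119.
The braise has several dependents: vegetable prep (must start by minute 119); plating setup (must start by minute 159, minus 10-minute gap → minute 149). The earliest of those limits is minute 119, so the braise must start by 119 − 34 = minute 85.
Sauce base must finish in time for the braise (must start by minute 85); vegetable prep (must start by minute 119, minus 5-minute gap → minute 114); plating setup (must start by minute 159); garnish prep (must start by minute 183). The tightest is minute 85, so sauce base must start by 85 − 35 = minute 50.

50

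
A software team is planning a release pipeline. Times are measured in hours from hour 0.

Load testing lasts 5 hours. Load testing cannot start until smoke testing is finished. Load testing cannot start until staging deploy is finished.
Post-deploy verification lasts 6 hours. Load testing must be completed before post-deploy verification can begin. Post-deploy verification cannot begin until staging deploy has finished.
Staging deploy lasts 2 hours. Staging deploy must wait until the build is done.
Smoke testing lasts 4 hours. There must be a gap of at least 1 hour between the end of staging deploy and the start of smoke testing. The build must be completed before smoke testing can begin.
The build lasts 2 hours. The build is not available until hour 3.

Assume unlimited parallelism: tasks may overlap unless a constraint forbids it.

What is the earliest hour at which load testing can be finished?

17

The build cannot begin until its own release at hour 3. It runs from hour 3 to 3 + 2 = hour 5.
Staging deploy cannot begin until the build (finishes hour 5). It runs from hour 5 to 5 + 2 = hour 7.
Smoke testing needs all of staging deploy (finishes hour 7, plus 1-hour gap → hour 8); the build (finishes hour 5). That puts its earliest start at hour 8; it finishes at 8 + 4 = hour 12.
Load testing needs all of smoke testing (finishes hour 12); staging deploy (finishes hour 7). That puts its earliest start at hour 12; it finishes at 12 + 5 = hour 17.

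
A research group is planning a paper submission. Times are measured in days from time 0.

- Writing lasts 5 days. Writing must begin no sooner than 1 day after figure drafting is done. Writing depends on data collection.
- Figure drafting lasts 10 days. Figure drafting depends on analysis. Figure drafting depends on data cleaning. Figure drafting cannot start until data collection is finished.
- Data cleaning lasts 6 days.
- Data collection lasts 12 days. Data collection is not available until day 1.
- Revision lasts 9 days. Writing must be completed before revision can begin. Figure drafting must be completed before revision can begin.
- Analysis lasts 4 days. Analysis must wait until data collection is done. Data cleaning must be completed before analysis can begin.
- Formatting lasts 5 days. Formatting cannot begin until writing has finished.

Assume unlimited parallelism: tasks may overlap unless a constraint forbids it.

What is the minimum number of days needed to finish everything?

42

Data cleaning can start immediately at day 0; it finishes at day 6.
Data collection waits on its own release at day 1, so it starts at day 1 and finishes at 1 + 12 = day 13.
Analysis has to wait for data collection (finishes day 13); data cleaning (finishes day 6). The latest of these is day 13, so analysis runs day 13 to 13 + 4 = day 17.
Figure drafting has to wait for analysis (finishes day 17); data cleaning (finishes day 6); data collection (finishes day 13). The latest of these is day 17, so figure drafting runs day 17 to 17 + 10 = day 27.
For writing: figure drafting (finishes day 27, plus 1-day gap → day 28); data collection (finishes day 13). Taking the maximum gives a start of day 28, and it finishes at 28 + 5 = day 33.
After writing (finishes day 33), formatting can start at day 33 and finishes at day 38.
Revision has to wait for writing (finishes day 33); figure drafting (finishes day 27). The latest of these is day 33, so revision runs day 33 to 33 + 9 = day 42.
All tasks are finished once the last one completes. Finish times: Data collection at 13, Data cleaning at 6, Analysis at 17, Figure drafting at 27, Writing at 33, Revision at 42, Formatting at 38. The latest is day 42.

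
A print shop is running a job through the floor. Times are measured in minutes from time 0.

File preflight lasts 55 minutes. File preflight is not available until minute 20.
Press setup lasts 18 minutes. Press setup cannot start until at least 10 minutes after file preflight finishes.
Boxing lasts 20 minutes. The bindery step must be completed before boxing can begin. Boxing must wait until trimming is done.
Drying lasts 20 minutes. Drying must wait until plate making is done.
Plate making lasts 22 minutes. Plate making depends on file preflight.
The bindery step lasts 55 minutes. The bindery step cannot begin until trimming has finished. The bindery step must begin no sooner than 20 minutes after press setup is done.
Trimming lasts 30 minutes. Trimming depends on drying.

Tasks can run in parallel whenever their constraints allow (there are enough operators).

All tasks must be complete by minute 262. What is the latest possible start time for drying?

137

Boxing must finish by minute 262; it takes 20 minutes, so it must start by 262 − 20 = minute 242.
The bindery step must finish before boxing (must start by minute 242). With a 55-minute duration, the bindery step must start by 242 − 55 = minute 187.
Trimming must finish in time for the bindery step (must start by minute 187); boxing (must start by minute 242). The tightest is minute 187, so trimming must start by 187 − 30 = minute 157.
Since trimming (must start by minute 157) depends on it, drying must finish by minute 157. Backing off its 20-minute duration gives a latest start of minute 137.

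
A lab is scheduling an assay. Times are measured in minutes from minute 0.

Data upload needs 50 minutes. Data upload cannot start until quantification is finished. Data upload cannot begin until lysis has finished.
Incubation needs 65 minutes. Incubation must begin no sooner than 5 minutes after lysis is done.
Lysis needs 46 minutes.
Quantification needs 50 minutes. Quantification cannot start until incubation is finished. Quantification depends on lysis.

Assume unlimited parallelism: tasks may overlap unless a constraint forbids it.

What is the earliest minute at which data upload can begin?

166

Lysis can start immediately at minute 0; it finishes at minute 46.
Incubation waits on lysis (finishes minute 46, plus 5-minute gap → minute 51), so it starts at minute 51 and finishes at 51 + 65 = minute 116.
Quantification has to wait for incubation (finishes minute 116); lysis (finishes minute 46). The latest of these is minute 116, so quantification runs minute 116 to 116 + 50 = minute 166.
Data upload waits on quantification (finishes minute 166); lysis (finishes minute 46). The latest of these is minute 166, which is the earliest data upload can start.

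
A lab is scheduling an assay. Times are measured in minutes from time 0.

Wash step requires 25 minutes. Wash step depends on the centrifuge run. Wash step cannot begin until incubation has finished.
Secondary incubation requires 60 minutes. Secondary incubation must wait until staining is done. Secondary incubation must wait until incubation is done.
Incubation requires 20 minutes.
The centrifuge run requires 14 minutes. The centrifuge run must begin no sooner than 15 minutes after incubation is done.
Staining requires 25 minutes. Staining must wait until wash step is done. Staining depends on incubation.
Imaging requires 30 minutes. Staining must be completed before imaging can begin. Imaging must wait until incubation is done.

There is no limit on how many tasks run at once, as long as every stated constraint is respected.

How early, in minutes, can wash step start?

Nothing blocks incubation, so it runs from minute 0 to minute 20.
After incubation (finishes minute 20, plus 15-minute gap → minute 35), the centrifuge run can start at minute 35 and finishes at minute 49.
Wash step waits on the centrifuge run (finishes minute 49); incubation (finishes minute 20). The latest of these is minute 49, which is the earliest wash step can start.

49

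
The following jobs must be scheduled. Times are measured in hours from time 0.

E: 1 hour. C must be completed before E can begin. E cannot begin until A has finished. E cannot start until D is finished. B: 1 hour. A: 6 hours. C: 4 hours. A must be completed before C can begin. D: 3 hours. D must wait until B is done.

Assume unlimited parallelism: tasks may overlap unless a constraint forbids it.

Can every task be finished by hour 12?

Yes

Nothing blocks B, so it runs from hour 0 to hour 1.
D waits on B (finishes hour 1), so it starts at hour 1 and finishes at 1 + 3 = hour 4.
A has no prerequisites, so it starts at hour 0 and finishes at hour 6.
After A (finishes hour 6), C can start at hour 6 and finishes at hour 10.
E cannot start until C (finishes hour 10); A (finishes hour 6); D (finishes hour 4). The controlling bound is hour 10, so E finishes at 10 + 1 = hour 11.
Every task is finished by hour 11, which is no later than the deadline of 12, so the schedule is feasible.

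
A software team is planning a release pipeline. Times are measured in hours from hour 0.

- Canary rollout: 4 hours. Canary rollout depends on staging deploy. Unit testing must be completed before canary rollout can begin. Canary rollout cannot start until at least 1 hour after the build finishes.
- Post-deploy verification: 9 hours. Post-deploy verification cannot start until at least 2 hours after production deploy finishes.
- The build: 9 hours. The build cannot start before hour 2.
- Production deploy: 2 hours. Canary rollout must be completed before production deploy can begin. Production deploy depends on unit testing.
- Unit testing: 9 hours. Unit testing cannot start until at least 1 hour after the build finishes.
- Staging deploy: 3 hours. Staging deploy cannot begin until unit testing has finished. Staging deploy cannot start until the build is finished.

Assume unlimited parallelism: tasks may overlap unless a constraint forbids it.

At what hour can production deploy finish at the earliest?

30

The build cannot begin until its own release at hour 2. It runs from hour 2 to 2 + 9 = hour 11.
Unit testing waits on the build (finishes hour 11, plus 1-hour gap → hour 12), so it starts at hour 12 and finishes at 12 + 9 = hour 21.
For staging deploy: unit testing (finishes hour 21); the build (finishes hour 11). Taking the maximum gives a start of hour 21, and it finishes at 21 + 3 = hour 24.
Canary rollout cannot start until staging deploy (finishes hour 24); unit testing (finishes hour 21); the build (finishes hour 11, plus 1-hour gap → hour 12). The controlling bound is hour 24, so canary rollout finishes at 24 + 4 = hour 28.
Production deploy needs all of canary rollout (finishes hour 28); unit testing (finishes hour 21). That puts its earliest start at hour 28; it finishes at 28 + 2 = hour 30.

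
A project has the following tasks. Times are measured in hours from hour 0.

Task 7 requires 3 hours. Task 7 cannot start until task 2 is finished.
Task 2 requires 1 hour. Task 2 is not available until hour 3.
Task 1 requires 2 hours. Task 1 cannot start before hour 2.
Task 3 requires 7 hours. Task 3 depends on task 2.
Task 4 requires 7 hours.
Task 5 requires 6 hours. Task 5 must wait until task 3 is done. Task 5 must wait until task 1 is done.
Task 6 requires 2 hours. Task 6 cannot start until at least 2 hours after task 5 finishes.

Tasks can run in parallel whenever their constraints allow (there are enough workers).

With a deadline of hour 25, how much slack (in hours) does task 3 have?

Task 2 cannot begin until its own release at hour 3. It runs from hour 3 to 3 + 1 = hour 4.
Task 3 cannot begin until task 2 (finishes hour 4). It runs from hour 4 to 4 + 7 = hour 11.

Working backward from the deadline:
Task 6 must finish by hour 25; it takes 2 hours, so it must start by 25 − 2 = hour 23.
Since task 6 (must start by hour 23, minus 2-hour gap → hour 21) depends on it, task 5 must finish by hour 21. Backing off its 6-hour duration gives a latest start of hour 15.
Since task 5 (must start by hour 15) depends on it, task 3 must finish by hour 15. Backing off its 7-hour duration gives a latest start of hour 8.
So task 3 can start as early as hour 4 and as late as hour 8, giving 8 − 4 = 4 hours of slack.

4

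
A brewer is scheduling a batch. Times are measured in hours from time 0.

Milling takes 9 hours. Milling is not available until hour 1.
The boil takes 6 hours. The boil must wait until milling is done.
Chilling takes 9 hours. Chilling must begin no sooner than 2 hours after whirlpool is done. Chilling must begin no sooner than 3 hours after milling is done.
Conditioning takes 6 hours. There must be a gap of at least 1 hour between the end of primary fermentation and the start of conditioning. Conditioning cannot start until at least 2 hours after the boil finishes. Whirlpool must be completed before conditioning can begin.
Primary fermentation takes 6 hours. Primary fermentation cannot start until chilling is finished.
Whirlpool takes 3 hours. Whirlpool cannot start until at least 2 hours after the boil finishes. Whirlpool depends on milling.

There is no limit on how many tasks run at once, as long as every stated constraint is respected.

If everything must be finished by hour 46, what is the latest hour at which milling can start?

2

Nothing follows conditioning; the deadline of hour 46 is its only limit. It must start by 46 − 6 = hour 40.
Primary fermentation must finish before conditioning (must start by hour 40, minus 1-hour gap → hour 39). With a 6-hour duration, primary fermentation must start by 39 − 6 = hour 33.
Chilling has to be done before primary fermentation (must start by hour 33). That means finishing by hour 33, i.e. starting by 33 − 9 = hour 24.
Whirlpool feeds chilling (must start by hour 24, minus 2-hour gap → hour 22); conditioning (must start by hour 40). Taking the minimum, whirlpool must finish by hour 22 and start by 22 − 3 = hour 19.
The boil must finish in time for whirlpool (must start by hour 19, minus 2-hour gap → hour 17); conditioning (must start by hour 40, minus 2-hour gap → hour 38). The tightest is hour 17, so the boil must start by 17 − 6 = hour 11.
Milling must finish in time for the boil (must start by hour 11); whirlpool (must start by hour 19); chilling (must start by hour 24, minus 3-hour gap → hour 21). The tightest is hour 11, so milling must start by 11 − 9 = hour 2.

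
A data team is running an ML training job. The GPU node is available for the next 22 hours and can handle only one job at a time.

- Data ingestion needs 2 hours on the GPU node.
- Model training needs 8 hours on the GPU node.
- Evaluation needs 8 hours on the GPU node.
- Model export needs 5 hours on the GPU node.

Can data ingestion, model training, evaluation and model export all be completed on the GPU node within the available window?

No

Running back to back, the jobs need 2 + 8 + 8 + 5 = 23 hours on the GPU node.
Since 23 > 22, they cannot all fit.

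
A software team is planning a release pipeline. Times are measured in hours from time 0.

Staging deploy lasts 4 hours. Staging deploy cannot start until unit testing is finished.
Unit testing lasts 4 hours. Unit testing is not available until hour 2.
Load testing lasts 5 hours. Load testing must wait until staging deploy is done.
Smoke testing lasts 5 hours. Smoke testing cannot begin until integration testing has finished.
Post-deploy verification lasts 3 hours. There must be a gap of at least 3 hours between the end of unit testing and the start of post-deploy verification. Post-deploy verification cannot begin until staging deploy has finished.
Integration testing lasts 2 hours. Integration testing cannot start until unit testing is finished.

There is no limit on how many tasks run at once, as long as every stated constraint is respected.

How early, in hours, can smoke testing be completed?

13

After its own release at hour 2, unit testing can start at hour 2 and finishes at hour 6.
Integration testing cannot begin until unit testing (finishes hour 6). It runs from hour 6 to 6 + 2 = hour 8.
Smoke testing waits on integration testing (finishes hour 8), so it starts at hour 8 and finishes at 8 + 5 = hour 13.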